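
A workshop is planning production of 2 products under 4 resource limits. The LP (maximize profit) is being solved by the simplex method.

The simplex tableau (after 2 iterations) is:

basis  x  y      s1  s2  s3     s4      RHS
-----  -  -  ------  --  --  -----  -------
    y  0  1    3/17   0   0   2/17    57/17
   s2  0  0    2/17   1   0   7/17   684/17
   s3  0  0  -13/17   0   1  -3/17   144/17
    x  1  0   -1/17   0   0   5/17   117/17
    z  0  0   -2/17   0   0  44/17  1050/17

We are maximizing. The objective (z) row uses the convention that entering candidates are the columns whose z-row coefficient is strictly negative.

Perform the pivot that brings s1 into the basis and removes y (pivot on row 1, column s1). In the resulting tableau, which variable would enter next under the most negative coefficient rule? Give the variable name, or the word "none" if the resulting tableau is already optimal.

none

Pivot element 3/17. New z-row = old z-row − (-2/17)·(row 1/(3/17)).
Updated z-row coefficients: x: 0, y: 2/3, s1: 0, s2: 0, s3: 0, s4: 8/3.
No coefficient is strictly negative; the tableau after this pivot is optimal.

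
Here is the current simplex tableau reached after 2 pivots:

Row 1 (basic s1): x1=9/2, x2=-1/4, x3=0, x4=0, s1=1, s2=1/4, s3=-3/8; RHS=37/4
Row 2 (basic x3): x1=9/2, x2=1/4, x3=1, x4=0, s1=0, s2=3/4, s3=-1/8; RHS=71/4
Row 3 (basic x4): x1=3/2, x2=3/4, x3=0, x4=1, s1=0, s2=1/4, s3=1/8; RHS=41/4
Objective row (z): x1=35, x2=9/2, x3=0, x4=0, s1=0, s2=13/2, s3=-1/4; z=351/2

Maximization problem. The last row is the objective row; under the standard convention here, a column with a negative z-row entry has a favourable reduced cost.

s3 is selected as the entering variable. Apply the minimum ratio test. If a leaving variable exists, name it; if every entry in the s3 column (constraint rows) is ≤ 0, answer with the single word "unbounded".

x4

Ratios: row 1 (s1): entry -3/8 ≤ 0, skip; row 2 (x3): entry -1/8 ≤ 0, skip; row 3 (x4): (41/4)/(1/8) = 82.
Minimum ratio is in the x4 row, so x4 leaves.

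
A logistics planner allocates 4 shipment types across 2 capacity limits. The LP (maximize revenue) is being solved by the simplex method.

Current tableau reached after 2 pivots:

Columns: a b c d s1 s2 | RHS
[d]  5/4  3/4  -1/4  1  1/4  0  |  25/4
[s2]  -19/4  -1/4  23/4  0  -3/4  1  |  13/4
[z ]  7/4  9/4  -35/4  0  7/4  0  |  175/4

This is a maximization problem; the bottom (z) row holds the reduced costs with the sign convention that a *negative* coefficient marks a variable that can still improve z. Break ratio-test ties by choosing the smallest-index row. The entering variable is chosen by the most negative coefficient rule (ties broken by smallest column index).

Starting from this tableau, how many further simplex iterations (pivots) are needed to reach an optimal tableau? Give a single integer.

2

pivot: c in, s2 out → z = 1120/23
pivot: a in, d out → z = 329/4
No improving column remains; optimal.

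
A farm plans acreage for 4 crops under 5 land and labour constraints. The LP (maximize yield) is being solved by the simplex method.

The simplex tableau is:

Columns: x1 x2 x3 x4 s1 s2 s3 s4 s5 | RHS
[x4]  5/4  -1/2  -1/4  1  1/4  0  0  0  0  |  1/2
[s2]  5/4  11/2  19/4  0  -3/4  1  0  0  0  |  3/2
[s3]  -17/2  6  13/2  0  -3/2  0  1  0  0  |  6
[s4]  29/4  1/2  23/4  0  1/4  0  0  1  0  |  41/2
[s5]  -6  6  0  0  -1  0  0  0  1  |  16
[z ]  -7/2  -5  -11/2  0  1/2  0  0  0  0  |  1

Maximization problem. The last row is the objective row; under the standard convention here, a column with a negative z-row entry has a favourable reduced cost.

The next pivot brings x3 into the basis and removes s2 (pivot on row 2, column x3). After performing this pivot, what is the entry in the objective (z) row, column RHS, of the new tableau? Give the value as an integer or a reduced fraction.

Pivot element is row 2, column x3: 19/4.
Normalize row 2: new (row 2, RHS) = (3/2)/(19/4) = 6/19.
z-row ← z-row − (-11/2)·(new row 2): 1 − (-11/2)·(6/19) = 52/19.

52/19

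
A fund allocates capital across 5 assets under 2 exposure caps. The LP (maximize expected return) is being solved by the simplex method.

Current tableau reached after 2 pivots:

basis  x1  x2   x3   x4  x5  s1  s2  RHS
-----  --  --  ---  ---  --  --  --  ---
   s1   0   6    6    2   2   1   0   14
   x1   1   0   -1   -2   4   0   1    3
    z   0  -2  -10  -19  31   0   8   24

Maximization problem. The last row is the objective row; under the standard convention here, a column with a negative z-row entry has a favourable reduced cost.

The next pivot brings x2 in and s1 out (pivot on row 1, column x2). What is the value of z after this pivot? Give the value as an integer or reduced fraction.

86/3

Minimum ratio for x2: 14/6 = 7/3.
z changes by −(z-row coeff of x2)·ratio = −(-2)·(7/3) = 14/3.
New z = 24 + (14/3) = 86/3.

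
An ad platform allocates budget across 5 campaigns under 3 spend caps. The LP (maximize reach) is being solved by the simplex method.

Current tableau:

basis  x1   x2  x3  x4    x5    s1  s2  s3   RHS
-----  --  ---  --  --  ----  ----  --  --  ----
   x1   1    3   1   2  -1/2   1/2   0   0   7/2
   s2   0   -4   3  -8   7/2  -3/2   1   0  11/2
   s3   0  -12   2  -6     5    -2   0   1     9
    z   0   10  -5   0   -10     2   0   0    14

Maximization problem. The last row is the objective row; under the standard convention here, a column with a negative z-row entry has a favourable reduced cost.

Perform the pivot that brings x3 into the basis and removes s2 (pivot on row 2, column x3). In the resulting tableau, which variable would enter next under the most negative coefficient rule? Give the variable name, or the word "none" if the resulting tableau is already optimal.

Pivot element 3. New z-row = old z-row − (-5)·(row 2/3).
Updated z-row coefficients: x1: 0, x2: 10/3, x3: 0, x4: -40/3, x5: -25/6, s1: -1/2, s2: 5/3, s3: 0.
The most negative is -40/3 in column x4, so x4 would enter next.

x4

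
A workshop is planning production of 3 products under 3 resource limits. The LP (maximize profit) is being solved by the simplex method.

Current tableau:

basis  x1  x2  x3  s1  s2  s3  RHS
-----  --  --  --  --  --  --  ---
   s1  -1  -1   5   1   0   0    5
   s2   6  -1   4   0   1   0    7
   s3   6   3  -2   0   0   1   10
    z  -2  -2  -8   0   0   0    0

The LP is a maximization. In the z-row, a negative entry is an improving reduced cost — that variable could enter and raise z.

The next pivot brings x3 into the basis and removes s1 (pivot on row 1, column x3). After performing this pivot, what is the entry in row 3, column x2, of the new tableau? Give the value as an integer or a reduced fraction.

Pivot element is row 1, column x3: 5.
Normalize row 1: new (row 1, x2) = (-1)/5 = -1/5.
row 3 ← row 3 − (-2)·(new row 1): 3 − (-2)·(-1/5) = 13/5.

13/5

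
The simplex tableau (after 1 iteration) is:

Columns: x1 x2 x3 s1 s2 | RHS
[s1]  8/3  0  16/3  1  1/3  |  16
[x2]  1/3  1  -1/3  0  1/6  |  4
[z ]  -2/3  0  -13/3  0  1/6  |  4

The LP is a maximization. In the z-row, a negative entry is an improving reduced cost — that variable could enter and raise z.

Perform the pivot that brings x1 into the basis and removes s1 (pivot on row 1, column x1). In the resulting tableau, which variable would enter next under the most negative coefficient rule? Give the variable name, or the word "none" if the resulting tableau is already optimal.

Pivot element 8/3. New z-row = old z-row − (-2/3)·(row 1/(8/3)).
Updated z-row coefficients: x1: 0, x2: 0, x3: -3, s1: 1/4, s2: 1/4.
The most negative is -3 in column x3, so x3 would enter next.

x3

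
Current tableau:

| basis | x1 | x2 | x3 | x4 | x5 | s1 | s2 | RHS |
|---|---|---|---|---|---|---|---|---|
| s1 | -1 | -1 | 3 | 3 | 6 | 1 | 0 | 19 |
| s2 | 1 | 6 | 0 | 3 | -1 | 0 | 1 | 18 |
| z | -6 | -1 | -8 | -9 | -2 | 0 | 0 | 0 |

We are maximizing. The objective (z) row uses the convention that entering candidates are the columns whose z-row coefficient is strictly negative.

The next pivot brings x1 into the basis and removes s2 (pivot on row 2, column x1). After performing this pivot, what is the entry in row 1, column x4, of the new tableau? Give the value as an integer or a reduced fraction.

Pivot element is row 2, column x1: 1.
Normalize row 2: new (row 2, x4) = 3/1 = 3.
row 1 ← row 1 − (-1)·(new row 2): 3 − (-1)·3 = 6.

6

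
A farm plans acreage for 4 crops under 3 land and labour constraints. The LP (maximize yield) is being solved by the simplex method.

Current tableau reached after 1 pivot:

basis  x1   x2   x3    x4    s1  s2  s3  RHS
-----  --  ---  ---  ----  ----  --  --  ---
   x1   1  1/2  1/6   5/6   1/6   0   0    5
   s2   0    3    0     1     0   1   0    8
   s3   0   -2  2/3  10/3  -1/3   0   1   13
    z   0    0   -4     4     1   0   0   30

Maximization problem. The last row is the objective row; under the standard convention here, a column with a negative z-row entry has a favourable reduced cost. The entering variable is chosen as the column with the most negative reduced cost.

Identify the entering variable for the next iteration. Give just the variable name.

x3

Objective-row coefficients: x1: 0, x2: 0, x3: -4, x4: 4, s1: 1, s2: 0, s3: 0.
The most negative is -4 in column x3, so x3 enters.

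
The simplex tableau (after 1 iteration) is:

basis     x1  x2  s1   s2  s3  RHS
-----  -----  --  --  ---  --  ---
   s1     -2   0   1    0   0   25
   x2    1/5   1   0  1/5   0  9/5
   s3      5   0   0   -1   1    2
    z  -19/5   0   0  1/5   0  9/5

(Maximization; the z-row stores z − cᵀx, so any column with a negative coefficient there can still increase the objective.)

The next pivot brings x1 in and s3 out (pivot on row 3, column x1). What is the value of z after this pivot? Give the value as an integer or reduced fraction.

Minimum ratio for x1: 2/5 = 2/5.
z changes by −(z-row coeff of x1)·ratio = −(-19/5)·(2/5) = 38/25.
New z = 9/5 + (38/25) = 83/25.

83/25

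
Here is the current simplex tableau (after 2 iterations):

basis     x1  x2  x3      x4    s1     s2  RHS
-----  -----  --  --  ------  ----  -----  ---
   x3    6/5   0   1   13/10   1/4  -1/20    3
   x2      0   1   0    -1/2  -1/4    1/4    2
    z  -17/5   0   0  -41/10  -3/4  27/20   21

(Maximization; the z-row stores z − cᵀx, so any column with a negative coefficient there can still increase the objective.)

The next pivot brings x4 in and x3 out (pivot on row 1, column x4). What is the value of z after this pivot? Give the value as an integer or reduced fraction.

396/13

Minimum ratio for x4: 3/(13/10) = 30/13.
z changes by −(z-row coeff of x4)·ratio = −(-41/10)·(30/13) = 123/13.
New z = 21 + (123/13) = 396/13.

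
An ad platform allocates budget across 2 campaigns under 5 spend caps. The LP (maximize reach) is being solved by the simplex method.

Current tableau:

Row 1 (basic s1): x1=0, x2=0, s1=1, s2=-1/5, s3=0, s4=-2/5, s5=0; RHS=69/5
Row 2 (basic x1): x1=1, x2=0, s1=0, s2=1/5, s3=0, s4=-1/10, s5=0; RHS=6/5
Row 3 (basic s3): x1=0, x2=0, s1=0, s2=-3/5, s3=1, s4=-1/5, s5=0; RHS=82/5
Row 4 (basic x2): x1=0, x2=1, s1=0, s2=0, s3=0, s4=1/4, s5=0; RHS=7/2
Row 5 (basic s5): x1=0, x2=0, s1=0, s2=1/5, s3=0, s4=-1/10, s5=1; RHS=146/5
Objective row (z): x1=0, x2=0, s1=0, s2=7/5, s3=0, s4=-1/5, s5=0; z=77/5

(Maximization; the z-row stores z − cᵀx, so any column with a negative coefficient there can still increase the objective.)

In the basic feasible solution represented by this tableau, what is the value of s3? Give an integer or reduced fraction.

s3 is basic (row 3); its value is the RHS of that row: 82/5.

82/5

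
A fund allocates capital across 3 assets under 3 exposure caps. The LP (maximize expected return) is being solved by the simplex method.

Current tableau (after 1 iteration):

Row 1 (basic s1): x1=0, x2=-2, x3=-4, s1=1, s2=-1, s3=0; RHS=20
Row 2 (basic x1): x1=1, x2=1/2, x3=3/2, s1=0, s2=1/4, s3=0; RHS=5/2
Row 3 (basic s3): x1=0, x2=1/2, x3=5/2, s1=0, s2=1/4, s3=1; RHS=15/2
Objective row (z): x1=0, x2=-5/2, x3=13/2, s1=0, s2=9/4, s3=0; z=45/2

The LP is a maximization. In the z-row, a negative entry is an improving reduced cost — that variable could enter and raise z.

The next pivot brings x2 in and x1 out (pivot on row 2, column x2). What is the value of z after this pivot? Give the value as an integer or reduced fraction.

Minimum ratio for x2: (5/2)/(1/2) = 5.
z changes by −(z-row coeff of x2)·ratio = −(-5/2)·5 = 25/2.
New z = 45/2 + (25/2) = 35.

35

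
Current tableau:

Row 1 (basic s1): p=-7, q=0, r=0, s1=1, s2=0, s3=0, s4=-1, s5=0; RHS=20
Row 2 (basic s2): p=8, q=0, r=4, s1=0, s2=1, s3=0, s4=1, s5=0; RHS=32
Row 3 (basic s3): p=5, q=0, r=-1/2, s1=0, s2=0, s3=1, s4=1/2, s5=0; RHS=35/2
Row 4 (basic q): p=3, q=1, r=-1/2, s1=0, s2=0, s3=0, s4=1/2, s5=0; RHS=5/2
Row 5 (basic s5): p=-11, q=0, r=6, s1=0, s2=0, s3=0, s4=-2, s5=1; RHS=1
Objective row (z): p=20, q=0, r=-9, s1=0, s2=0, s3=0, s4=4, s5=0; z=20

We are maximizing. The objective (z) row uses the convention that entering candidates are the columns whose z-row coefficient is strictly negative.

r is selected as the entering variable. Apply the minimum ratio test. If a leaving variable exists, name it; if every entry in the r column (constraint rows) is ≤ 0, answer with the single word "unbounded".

s5

Ratios: row 1 (s1): entry 0 ≤ 0, skip; row 2 (s2): 32/4 = 8; row 3 (s3): entry -1/2 ≤ 0, skip; row 4 (q): entry -1/2 ≤ 0, skip; row 5 (s5): 1/6 = 1/6.
Minimum ratio is in the s5 row, so s5 leaves.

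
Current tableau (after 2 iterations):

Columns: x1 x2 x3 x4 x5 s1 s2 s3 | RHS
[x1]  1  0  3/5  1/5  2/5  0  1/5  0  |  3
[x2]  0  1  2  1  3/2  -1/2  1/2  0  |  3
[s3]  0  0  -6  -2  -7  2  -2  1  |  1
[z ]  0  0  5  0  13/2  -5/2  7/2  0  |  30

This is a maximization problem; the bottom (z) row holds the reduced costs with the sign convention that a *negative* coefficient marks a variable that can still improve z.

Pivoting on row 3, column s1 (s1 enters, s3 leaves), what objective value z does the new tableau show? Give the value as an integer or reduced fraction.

125/4

Minimum ratio for s1: 1/2 = 1/2.
z changes by −(z-row coeff of s1)·ratio = −(-5/2)·(1/2) = 5/4.
New z = 30 + (5/4) = 125/4.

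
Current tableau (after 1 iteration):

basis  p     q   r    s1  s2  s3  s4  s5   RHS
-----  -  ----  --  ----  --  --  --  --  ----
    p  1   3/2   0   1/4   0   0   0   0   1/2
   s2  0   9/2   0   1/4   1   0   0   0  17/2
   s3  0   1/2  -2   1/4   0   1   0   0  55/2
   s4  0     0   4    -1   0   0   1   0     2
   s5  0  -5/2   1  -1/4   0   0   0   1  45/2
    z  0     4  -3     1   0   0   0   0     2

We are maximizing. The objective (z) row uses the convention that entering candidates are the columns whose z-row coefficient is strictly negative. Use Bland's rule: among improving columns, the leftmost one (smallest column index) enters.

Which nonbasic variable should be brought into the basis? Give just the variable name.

Objective-row coefficients: p: 0, q: 4, r: -3, s1: 1, s2: 0, s3: 0, s4: 0, s5: 0.
Improving columns: r. Bland's rule picks the smallest column index → r.

r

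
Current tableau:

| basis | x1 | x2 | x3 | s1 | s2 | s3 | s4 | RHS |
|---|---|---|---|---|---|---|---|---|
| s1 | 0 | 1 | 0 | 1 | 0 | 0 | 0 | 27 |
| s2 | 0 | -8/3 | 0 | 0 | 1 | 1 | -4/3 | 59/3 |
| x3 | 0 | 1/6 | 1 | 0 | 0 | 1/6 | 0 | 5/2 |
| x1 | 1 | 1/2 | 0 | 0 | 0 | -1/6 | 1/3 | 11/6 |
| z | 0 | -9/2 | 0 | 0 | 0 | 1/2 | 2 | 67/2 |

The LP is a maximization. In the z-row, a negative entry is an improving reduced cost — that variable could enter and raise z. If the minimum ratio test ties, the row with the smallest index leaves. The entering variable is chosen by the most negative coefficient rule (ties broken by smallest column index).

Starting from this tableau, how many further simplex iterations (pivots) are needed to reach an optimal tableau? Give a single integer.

pivot: x2 in, x1 out → z = 50
pivot: s3 in, x3 out → z = 117/2
No improving column remains; optimal.

2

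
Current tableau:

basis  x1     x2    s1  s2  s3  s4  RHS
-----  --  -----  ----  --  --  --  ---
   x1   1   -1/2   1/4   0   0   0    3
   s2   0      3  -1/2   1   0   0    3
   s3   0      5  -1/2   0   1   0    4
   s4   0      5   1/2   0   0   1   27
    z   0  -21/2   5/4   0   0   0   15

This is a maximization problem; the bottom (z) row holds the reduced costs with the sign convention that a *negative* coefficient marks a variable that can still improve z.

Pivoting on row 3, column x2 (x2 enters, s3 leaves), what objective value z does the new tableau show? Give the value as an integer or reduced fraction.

117/5

Minimum ratio for x2: 4/5 = 4/5.
z changes by −(z-row coeff of x2)·ratio = −(-21/2)·(4/5) = 42/5.
New z = 15 + (42/5) = 117/5.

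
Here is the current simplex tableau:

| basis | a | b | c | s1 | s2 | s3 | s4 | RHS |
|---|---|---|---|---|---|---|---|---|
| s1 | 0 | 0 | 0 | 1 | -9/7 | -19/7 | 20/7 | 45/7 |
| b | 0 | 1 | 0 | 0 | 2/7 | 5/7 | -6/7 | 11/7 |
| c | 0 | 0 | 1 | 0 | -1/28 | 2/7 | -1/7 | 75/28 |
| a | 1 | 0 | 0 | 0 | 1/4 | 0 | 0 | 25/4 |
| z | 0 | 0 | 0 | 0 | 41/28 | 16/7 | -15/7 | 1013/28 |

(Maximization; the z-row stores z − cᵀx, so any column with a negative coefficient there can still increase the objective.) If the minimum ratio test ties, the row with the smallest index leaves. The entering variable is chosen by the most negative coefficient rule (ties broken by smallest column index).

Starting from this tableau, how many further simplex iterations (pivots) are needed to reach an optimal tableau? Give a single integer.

1

pivot: s4 in, s1 out → z = 41
No improving column remains; optimal.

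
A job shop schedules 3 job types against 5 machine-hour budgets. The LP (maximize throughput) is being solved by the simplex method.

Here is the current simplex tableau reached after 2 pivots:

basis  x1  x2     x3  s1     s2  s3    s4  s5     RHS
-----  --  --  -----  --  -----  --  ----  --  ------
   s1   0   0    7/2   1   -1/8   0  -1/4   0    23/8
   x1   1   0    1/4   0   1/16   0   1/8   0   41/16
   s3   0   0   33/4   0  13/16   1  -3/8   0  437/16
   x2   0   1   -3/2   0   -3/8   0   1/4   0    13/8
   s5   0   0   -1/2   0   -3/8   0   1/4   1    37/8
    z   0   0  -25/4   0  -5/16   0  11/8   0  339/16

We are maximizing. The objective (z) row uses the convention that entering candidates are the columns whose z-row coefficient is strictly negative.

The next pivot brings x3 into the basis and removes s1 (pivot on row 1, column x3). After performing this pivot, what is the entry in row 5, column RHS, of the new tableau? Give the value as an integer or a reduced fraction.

141/28

Pivot element is row 1, column x3: 7/2.
Normalize row 1: new (row 1, RHS) = (23/8)/(7/2) = 23/28.
row 5 ← row 5 − (-1/2)·(new row 1): 37/8 − (-1/2)·(23/28) = 141/28.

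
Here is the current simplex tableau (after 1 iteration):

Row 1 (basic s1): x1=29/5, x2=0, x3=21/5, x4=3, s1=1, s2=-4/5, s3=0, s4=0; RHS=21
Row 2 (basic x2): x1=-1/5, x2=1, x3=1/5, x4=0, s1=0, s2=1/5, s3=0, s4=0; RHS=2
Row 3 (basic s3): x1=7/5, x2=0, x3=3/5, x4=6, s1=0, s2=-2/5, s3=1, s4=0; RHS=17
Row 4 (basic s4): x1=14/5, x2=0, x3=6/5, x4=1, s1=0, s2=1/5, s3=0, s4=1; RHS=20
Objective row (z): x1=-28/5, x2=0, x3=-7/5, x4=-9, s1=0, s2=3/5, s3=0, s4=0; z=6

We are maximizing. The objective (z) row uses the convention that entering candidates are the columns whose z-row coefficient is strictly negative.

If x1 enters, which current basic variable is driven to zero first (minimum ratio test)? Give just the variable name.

Ratios: row 1 (s1): 21/(29/5) = 105/29; row 2 (x2): entry -1/5 ≤ 0, skip; row 3 (s3): 17/(7/5) = 85/7; row 4 (s4): 20/(14/5) = 50/7.
Minimum ratio 105/29 is in the s1 row, so s1 leaves.

s1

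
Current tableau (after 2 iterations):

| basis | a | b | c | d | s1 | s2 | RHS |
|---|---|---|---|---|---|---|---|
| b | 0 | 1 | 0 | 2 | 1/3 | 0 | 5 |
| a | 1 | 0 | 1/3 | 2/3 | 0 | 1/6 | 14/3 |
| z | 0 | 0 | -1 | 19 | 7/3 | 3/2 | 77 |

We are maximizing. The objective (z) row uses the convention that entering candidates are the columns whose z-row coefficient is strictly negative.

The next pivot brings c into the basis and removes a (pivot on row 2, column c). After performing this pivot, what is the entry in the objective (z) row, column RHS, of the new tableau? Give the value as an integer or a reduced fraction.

Pivot element is row 2, column c: 1/3.
Normalize row 2: new (row 2, RHS) = (14/3)/(1/3) = 14.
z-row ← z-row − (-1)·(new row 2): 77 − (-1)·14 = 91.

91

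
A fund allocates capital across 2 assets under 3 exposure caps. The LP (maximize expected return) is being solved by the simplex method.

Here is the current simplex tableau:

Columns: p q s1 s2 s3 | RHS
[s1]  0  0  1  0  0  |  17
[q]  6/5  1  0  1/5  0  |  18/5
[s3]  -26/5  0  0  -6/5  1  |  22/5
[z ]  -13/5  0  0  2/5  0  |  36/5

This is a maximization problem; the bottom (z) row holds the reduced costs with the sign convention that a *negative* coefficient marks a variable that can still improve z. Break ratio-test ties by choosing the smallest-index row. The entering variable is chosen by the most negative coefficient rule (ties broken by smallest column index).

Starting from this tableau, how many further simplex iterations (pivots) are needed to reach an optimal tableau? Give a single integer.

pivot: p in, q out → z = 15
No improving column remains; optimal.

1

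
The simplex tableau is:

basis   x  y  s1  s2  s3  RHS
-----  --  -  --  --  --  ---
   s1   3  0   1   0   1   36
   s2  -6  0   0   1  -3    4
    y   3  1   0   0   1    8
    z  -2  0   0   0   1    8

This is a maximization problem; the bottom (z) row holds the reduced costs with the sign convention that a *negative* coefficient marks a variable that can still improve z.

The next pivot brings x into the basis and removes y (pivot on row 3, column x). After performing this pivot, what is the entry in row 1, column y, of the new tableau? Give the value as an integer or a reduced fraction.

-1

Pivot element is row 3, column x: 3.
Normalize row 3: new (row 3, y) = 1/3 = 1/3.
row 1 ← row 1 − 3·(new row 3): 0 − 3·(1/3) = -1.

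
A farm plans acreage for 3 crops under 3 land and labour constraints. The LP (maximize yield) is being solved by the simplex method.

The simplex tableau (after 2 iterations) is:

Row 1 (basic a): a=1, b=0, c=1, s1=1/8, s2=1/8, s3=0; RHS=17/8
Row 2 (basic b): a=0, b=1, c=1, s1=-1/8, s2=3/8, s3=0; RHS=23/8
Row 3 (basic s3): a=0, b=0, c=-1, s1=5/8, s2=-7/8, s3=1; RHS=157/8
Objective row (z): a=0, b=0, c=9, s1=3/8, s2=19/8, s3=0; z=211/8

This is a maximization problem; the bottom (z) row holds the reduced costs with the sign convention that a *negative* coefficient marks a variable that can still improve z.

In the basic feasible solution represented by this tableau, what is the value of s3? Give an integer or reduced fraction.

157/8

s3 is basic (row 3); its value is the RHS of that row: 157/8.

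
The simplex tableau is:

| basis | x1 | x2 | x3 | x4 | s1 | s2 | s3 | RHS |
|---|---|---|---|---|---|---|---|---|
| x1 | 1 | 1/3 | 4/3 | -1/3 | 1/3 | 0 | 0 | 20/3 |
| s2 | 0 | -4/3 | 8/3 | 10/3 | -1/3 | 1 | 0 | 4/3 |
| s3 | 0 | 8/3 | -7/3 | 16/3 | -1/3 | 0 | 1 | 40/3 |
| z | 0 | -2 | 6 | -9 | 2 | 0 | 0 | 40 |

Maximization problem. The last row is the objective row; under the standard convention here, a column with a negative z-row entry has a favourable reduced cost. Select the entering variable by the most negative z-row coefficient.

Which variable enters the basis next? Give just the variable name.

Objective-row coefficients: x1: 0, x2: -2, x3: 6, x4: -9, s1: 2, s2: 0, s3: 0.
The most negative is -9 in column x4, so x4 enters.

x4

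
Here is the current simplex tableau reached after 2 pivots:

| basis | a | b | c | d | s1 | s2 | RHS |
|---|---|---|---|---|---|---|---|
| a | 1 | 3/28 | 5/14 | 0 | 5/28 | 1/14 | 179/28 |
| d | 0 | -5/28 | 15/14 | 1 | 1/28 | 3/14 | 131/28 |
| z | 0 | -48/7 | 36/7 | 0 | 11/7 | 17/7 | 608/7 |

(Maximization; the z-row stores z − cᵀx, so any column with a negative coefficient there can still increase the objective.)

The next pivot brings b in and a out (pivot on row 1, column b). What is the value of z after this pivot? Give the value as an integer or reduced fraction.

496

Minimum ratio for b: (179/28)/(3/28) = 179/3.
z changes by −(z-row coeff of b)·ratio = −(-48/7)·(179/3) = 2864/7.
New z = 608/7 + (2864/7) = 496.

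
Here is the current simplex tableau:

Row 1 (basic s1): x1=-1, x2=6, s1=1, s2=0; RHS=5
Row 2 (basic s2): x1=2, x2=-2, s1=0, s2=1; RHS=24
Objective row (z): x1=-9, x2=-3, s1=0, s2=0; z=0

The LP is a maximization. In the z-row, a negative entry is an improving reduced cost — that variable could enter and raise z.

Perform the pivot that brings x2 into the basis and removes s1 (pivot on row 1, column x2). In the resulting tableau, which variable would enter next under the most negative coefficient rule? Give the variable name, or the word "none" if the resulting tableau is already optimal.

x1

Pivot element 6. New z-row = old z-row − (-3)·(row 1/6).
Updated z-row coefficients: x1: -19/2, x2: 0, s1: 1/2, s2: 0.
The most negative is -19/2 in column x1, so x1 would enter next.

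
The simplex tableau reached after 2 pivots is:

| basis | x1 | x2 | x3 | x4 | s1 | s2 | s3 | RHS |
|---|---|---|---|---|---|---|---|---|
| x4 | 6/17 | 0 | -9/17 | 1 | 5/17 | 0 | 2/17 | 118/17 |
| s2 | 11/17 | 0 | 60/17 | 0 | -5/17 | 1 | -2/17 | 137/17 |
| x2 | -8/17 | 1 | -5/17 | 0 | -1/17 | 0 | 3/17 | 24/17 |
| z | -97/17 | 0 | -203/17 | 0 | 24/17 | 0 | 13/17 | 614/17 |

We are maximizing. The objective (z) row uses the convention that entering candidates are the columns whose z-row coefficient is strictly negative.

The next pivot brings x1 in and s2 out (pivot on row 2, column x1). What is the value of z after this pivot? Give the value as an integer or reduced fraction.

Minimum ratio for x1: (137/17)/(11/17) = 137/11.
z changes by −(z-row coeff of x1)·ratio = −(-97/17)·(137/11) = 13289/187.
New z = 614/17 + (13289/187) = 1179/11.

1179/11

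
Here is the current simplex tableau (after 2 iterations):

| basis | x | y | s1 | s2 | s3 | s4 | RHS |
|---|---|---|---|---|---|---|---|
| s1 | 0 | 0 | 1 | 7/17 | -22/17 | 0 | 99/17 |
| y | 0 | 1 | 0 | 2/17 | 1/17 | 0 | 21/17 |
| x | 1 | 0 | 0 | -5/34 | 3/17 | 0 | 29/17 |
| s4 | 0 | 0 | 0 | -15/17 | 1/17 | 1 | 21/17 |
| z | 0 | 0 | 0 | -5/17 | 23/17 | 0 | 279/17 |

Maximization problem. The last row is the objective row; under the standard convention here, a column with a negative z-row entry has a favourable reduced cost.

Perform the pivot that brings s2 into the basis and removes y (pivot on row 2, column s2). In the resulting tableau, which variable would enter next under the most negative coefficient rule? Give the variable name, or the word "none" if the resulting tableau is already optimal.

none

Pivot element 2/17. New z-row = old z-row − (-5/17)·(row 2/(2/17)).
Updated z-row coefficients: x: 0, y: 5/2, s1: 0, s2: 0, s3: 3/2, s4: 0.
No coefficient is strictly negative; the tableau after this pivot is optimal.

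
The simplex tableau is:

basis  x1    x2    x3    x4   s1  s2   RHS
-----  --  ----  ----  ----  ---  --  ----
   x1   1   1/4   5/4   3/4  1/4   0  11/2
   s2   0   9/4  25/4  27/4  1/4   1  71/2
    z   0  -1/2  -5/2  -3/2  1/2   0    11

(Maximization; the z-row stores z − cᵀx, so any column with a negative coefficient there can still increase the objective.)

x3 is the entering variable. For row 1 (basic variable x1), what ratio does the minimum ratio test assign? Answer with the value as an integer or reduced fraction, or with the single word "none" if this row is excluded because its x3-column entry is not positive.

22/5

Ratio = RHS / (x3 entry) = (11/2) / (5/4) = 22/5.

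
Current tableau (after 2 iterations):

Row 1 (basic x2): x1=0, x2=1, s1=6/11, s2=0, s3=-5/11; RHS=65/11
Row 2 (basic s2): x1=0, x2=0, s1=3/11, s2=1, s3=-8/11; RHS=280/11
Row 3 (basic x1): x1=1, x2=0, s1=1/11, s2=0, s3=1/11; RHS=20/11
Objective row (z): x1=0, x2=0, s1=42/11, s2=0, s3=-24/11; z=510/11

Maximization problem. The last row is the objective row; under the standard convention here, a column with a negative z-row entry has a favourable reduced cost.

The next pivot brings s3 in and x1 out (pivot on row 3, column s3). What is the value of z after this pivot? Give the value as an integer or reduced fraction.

Minimum ratio for s3: (20/11)/(1/11) = 20.
z changes by −(z-row coeff of s3)·ratio = −(-24/11)·20 = 480/11.
New z = 510/11 + (480/11) = 90.

90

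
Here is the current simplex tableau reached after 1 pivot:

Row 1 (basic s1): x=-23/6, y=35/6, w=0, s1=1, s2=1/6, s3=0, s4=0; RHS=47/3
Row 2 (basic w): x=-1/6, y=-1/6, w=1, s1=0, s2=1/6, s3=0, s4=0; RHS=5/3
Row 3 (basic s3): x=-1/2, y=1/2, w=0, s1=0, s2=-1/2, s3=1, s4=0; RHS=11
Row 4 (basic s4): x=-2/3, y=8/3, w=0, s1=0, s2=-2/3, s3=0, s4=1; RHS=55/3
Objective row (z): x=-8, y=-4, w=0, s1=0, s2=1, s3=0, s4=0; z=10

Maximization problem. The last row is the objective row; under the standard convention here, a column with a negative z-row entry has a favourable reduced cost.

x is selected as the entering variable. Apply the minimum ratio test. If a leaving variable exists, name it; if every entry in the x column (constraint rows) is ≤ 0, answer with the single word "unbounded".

unbounded

x-column entries: row 1: -23/6, row 2: -1/6, row 3: -1/2, row 4: -2/3. All ≤ 0, so x can increase without bound; the LP is unbounded in this direction.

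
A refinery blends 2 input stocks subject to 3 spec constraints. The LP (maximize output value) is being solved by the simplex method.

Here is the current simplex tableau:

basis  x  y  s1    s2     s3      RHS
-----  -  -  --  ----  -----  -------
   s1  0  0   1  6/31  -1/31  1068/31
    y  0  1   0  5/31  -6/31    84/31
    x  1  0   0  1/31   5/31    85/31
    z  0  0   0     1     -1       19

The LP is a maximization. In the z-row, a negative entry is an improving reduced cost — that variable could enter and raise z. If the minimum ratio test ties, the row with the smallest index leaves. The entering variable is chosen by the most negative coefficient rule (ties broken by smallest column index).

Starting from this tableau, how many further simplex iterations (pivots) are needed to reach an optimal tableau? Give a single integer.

1

pivot: s3 in, x out → z = 36
No improving column remains; optimal.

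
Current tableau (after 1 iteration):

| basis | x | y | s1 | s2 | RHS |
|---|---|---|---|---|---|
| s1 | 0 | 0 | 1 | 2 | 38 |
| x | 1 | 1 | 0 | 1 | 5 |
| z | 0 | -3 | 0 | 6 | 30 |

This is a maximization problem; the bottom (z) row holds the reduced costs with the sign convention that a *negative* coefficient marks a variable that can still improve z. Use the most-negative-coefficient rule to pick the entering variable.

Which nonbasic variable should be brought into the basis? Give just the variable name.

y

Objective-row coefficients: x: 0, y: -3, s1: 0, s2: 6.
The most negative is -3 in column y, so y enters.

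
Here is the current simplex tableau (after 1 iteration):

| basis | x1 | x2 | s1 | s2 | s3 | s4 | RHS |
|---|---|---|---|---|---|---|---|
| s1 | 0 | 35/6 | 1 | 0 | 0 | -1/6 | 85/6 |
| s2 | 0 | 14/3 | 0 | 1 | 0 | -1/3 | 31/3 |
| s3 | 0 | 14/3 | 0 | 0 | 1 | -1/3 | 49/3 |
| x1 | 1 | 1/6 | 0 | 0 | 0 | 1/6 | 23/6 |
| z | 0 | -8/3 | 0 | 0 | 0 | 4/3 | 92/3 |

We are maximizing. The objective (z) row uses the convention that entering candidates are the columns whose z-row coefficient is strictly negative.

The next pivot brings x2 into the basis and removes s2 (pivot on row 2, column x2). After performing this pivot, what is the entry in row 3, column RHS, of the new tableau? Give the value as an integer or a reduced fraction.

6

Pivot element is row 2, column x2: 14/3.
Normalize row 2: new (row 2, RHS) = (31/3)/(14/3) = 31/14.
row 3 ← row 3 − (14/3)·(new row 2): 49/3 − (14/3)·(31/14) = 6.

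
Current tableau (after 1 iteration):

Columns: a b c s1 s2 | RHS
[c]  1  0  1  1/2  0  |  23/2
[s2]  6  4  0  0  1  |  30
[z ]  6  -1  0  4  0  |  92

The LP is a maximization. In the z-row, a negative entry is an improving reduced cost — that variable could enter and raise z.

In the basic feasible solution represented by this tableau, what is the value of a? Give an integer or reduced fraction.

a is nonbasic (not in the basis column), so its value in the current BFS is 0.

0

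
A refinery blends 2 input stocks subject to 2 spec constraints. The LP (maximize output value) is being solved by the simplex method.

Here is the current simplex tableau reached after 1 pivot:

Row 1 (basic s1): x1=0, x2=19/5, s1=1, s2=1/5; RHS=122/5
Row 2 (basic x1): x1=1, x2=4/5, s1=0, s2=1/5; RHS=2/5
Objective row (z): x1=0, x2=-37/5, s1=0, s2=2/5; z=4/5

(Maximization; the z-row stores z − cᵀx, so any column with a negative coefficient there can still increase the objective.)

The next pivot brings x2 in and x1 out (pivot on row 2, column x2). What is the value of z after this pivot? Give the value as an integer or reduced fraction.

9/2

Minimum ratio for x2: (2/5)/(4/5) = 1/2.
z changes by −(z-row coeff of x2)·ratio = −(-37/5)·(1/2) = 37/10.
New z = 4/5 + (37/10) = 9/2.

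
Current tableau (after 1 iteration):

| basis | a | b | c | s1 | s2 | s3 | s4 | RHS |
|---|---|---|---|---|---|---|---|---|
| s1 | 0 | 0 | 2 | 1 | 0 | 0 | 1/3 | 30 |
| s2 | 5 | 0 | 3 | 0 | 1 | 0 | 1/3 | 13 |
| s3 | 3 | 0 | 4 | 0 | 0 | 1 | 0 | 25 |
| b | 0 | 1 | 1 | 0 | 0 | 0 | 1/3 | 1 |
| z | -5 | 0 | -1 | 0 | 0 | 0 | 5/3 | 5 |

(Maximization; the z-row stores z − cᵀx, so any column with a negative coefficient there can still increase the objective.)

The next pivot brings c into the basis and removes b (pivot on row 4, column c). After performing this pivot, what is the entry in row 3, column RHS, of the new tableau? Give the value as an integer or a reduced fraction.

Pivot element is row 4, column c: 1.
Normalize row 4: new (row 4, RHS) = 1/1 = 1.
row 3 ← row 3 − 4·(new row 4): 25 − 4·1 = 21.

21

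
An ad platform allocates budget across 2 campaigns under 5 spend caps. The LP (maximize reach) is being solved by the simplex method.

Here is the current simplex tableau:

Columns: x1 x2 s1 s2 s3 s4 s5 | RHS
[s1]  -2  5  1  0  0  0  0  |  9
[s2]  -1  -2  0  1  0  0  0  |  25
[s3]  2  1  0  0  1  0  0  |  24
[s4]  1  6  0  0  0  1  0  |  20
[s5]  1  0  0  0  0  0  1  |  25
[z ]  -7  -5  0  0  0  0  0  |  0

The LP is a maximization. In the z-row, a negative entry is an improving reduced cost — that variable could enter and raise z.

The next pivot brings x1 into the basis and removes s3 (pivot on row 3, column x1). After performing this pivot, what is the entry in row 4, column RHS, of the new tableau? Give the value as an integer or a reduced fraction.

Pivot element is row 3, column x1: 2.
Normalize row 3: new (row 3, RHS) = 24/2 = 12.
row 4 ← row 4 − 1·(new row 3): 20 − 1·12 = 8.

8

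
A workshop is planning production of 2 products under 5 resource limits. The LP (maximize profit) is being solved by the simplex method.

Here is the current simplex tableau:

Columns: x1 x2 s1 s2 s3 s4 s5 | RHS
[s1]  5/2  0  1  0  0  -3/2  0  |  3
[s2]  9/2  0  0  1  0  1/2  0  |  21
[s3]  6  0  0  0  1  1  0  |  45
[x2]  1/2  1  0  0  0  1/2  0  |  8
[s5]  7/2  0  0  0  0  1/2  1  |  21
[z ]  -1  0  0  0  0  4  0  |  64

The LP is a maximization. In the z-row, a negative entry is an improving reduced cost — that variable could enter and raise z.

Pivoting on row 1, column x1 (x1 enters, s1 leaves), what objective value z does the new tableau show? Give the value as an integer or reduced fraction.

326/5

Minimum ratio for x1: 3/(5/2) = 6/5.
z changes by −(z-row coeff of x1)·ratio = −(-1)·(6/5) = 6/5.
New z = 64 + (6/5) = 326/5.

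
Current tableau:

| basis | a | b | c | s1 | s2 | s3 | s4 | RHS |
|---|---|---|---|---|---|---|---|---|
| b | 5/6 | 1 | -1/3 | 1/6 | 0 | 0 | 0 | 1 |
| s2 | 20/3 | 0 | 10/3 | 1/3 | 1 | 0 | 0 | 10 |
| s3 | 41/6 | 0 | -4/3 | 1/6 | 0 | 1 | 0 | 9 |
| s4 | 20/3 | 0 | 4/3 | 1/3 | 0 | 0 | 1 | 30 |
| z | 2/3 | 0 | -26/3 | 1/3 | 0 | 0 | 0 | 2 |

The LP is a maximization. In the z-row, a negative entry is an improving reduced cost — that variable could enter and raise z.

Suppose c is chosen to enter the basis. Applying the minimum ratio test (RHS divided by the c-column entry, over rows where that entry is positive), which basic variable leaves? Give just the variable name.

Ratios: row 1 (b): entry -1/3 ≤ 0, skip; row 2 (s2): 10/(10/3) = 3; row 3 (s3): entry -4/3 ≤ 0, skip; row 4 (s4): 30/(4/3) = 45/2.
Minimum ratio 3 is in the s2 row, so s2 leaves.

s2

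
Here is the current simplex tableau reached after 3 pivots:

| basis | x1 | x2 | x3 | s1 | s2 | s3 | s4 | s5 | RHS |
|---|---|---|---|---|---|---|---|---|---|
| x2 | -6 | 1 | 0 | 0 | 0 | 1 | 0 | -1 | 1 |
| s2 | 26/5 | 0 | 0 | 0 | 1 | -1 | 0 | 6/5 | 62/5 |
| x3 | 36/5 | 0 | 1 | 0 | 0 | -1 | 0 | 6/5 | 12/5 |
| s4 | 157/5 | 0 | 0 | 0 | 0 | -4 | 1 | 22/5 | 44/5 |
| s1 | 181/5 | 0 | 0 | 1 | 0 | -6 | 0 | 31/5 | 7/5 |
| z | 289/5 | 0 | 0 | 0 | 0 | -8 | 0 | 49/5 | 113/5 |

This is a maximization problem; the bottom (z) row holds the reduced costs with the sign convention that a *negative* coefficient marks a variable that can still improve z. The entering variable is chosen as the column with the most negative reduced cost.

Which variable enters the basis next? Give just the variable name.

s3

Objective-row coefficients: x1: 289/5, x2: 0, x3: 0, s1: 0, s2: 0, s3: -8, s4: 0, s5: 49/5.
The most negative is -8 in column s3, so s3 enters.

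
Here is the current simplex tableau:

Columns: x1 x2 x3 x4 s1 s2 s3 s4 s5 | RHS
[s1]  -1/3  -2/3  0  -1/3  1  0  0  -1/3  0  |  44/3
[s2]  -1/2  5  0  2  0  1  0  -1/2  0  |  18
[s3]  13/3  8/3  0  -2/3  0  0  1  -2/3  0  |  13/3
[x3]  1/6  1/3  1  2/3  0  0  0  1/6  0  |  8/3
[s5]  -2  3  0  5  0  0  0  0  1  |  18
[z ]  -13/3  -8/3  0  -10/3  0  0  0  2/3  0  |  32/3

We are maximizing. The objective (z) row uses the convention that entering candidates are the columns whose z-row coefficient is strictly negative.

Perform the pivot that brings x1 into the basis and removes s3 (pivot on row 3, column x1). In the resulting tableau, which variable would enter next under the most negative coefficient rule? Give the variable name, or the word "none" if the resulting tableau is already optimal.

x4

Pivot element 13/3. New z-row = old z-row − (-13/3)·(row 3/(13/3)).
Updated z-row coefficients: x1: 0, x2: 0, x3: 0, x4: -4, s1: 0, s2: 0, s3: 1, s4: 0, s5: 0.
The most negative is -4 in column x4, so x4 would enter next.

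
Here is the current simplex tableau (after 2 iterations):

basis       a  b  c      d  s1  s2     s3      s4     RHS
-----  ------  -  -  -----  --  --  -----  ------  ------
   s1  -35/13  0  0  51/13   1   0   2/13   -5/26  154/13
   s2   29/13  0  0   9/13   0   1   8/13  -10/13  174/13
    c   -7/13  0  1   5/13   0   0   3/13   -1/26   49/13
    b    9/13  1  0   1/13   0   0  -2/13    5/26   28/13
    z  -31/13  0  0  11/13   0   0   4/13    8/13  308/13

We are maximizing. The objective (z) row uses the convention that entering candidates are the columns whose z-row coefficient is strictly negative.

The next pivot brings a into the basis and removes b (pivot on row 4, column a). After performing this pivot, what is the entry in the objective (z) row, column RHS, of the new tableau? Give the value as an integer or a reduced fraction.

280/9

Pivot element is row 4, column a: 9/13.
Normalize row 4: new (row 4, RHS) = (28/13)/(9/13) = 28/9.
z-row ← z-row − (-31/13)·(new row 4): 308/13 − (-31/13)·(28/9) = 280/9.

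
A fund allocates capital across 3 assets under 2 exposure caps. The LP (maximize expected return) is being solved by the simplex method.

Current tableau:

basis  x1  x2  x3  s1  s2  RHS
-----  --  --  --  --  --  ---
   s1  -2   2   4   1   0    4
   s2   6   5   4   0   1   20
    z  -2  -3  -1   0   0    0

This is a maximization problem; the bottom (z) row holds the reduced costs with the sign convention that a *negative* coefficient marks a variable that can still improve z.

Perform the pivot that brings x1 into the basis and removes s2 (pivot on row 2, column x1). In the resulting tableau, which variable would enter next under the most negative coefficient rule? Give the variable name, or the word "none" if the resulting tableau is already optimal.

Pivot element 6. New z-row = old z-row − (-2)·(row 2/6).
Updated z-row coefficients: x1: 0, x2: -4/3, x3: 1/3, s1: 0, s2: 1/3.
The most negative is -4/3 in column x2, so x2 would enter next.

x2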